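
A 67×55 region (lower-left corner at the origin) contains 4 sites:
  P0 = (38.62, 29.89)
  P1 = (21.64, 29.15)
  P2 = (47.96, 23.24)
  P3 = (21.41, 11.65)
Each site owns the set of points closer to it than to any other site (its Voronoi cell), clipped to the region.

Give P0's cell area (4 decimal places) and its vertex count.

1. box [0,67]×[0,55]: [(0, 0) (67, 0) (67, 55) (0, 55)]
2. ⊥bis P0·P1 via (30.13,29.52): [(31.4165, 0) (67, 0) (67, 55) (29.0196, 55)]  |A|=2023.0082
3. ⊥bis P0·P2 via (43.29,26.565): [(31.0104, 9.3182) (63.5355, 55) (29.0196, 55)]  |A|=788.3749
4. ⊥bis P0·P3 via (30.015,20.77): [(30.5326, 20.2816) (35.4876, 15.6064) (63.5355, 55) (29.0196, 55)]  |A|=762.33
5. canonical 4-gon: [(30.5326, 20.2816) (35.4876, 15.6064) (63.5355, 55) (29.0196, 55)]
6. shoelace: 762.33

Area of P0's cell: 762.3300 (4 vertices)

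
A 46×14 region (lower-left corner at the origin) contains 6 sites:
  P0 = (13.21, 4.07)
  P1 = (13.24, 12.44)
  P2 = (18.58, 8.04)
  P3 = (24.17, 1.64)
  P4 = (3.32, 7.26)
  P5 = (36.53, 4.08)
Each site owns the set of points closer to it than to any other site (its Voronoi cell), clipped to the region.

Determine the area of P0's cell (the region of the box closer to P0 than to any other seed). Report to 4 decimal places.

Area of P0's cell: 76.0843

1. box [0,46]×[0,14]: [(0, 0) (46, 0) (46, 14) (0, 14)]
2. ⊥bis P0·P1 via (13.225,8.255): [(0, 8.3024) (0, 0) (46, 0) (46, 8.1375)]  |A|=378.1184
3. ⊥bis P0·P2 via (15.895,6.055): [(14.2713, 8.2512) (0, 8.3024) (0, 0) (20.3714, 0)]  |A|=143.288
4. ⊥bis P0·P3 via (18.69,2.855): [(18.591, 2.4083) (14.2713, 8.2512) (0, 8.3024) (0, 0) (18.057, 0)]  |A|=140.501
5. ⊥bis P0·P4 via (8.265,5.665): [(18.591, 2.4083) (14.2713, 8.2512) (9.1052, 8.2698) (6.4378, 0) (18.057, 0)]  |A|=76.0843
6. ⊥bis P0·P5 via (24.87,4.075): [(18.591, 2.4083) (14.2713, 8.2512) (9.1052, 8.2698) (6.4378, 0) (18.057, 0)]  |A|=76.0843
7. canonical 5-gon: [(18.591, 2.4083) (14.2713, 8.2512) (9.1052, 8.2698) (6.4378, 0) (18.057, 0)]
8. shoelace: 76.0843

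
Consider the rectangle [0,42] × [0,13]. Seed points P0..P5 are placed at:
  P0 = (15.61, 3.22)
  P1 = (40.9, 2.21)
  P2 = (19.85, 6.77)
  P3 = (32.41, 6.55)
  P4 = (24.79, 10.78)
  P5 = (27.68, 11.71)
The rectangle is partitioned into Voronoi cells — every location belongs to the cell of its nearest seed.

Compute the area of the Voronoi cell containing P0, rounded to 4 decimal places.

Area of P0's cell: 214.1089

1. box [0,42]×[0,13]: [(0, 0) (42, 0) (42, 13) (0, 13)]
2. ⊥bis P0·P1 via (28.255,2.715): [(0, 0) (28.1466, 0) (28.6657, 13) (0, 13)]  |A|=369.2801
3. ⊥bis P0·P2 via (17.73,4.995): [(0, 0) (21.9121, 0) (11.0277, 13) (0, 13)]  |A|=214.1089
4. ⊥bis P0·P3 via (24.01,4.885): [(0, 0) (21.9121, 0) (11.0277, 13) (0, 13)]  |A|=214.1089
5. ⊥bis P0·P4 via (20.2,7): [(0, 0) (21.9121, 0) (11.0277, 13) (0, 13)]  |A|=214.1089
6. ⊥bis P0·P5 via (21.645,7.465): [(0, 0) (21.9121, 0) (11.0277, 13) (0, 13)]  |A|=214.1089
7. canonical 4-gon: [(0, 0) (21.9121, 0) (11.0277, 13) (0, 13)]
8. shoelace: 214.1089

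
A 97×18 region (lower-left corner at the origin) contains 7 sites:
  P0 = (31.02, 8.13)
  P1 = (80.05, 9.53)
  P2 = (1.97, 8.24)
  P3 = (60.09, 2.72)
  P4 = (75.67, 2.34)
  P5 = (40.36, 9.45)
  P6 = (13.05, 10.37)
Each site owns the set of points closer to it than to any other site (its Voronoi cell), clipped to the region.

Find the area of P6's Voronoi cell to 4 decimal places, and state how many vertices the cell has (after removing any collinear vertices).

Area of P6's cell: 259.8337 (4 vertices)

1. box [0,97]×[0,18]: [(0, 0) (97, 0) (97, 18) (0, 18)]
2. ⊥bis P6·P0 via (22.035,9.25): [(0, 0) (20.882, 0) (23.1257, 18) (0, 18)]  |A|=396.0691
3. ⊥bis P6·P1 via (46.55,9.95): [(0, 0) (20.882, 0) (23.1257, 18) (0, 18)]  |A|=396.0691
4. ⊥bis P6·P2 via (7.51,9.305): [(9.2988, 0) (20.882, 0) (23.1257, 18) (5.8385, 18)]  |A|=259.8337
5. ⊥bis P6·P3 via (36.57,6.545): [(9.2988, 0) (20.882, 0) (23.1257, 18) (5.8385, 18)]  |A|=259.8337
6. ⊥bis P6·P4 via (44.36,6.355): [(9.2988, 0) (20.882, 0) (23.1257, 18) (5.8385, 18)]  |A|=259.8337
7. ⊥bis P6·P5 via (26.705,9.91): [(9.2988, 0) (20.882, 0) (23.1257, 18) (5.8385, 18)]  |A|=259.8337
8. canonical 4-gon: [(9.2988, 0) (20.882, 0) (23.1257, 18) (5.8385, 18)]
9. shoelace: 259.8337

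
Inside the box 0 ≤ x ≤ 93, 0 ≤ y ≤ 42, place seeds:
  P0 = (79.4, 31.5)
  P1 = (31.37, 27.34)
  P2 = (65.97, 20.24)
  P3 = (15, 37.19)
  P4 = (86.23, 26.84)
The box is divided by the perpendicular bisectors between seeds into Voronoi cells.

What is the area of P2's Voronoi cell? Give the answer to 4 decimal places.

1. box [0,93]×[0,42]: [(0, 0) (93, 0) (93, 42) (0, 42)]
2. ⊥bis P2·P0 via (72.685,25.87): [(0, 0) (93, 0) (93, 1.6399) (59.1613, 42) (0, 42)]  |A|=3223.1333
3. ⊥bis P2·P1 via (48.67,23.79): [(43.7882, 0) (93, 0) (93, 1.6399) (59.1613, 42) (52.4067, 42)]  |A|=1203.0389
4. ⊥bis P2·P3 via (40.485,28.715): [(43.7882, 0) (93, 0) (93, 1.6399) (59.1613, 42) (52.4067, 42)]  |A|=1203.0389
5. ⊥bis P2·P4 via (76.1,23.54): [(43.7882, 0) (83.7685, 0) (77.0287, 20.6892) (59.1613, 42) (52.4067, 42)]  |A|=1094.4468
6. canonical 5-gon: [(43.7882, 0) (83.7685, 0) (77.0287, 20.6892) (59.1613, 42) (52.4067, 42)]
7. shoelace: 1094.4468

Area of P2's cell: 1094.4468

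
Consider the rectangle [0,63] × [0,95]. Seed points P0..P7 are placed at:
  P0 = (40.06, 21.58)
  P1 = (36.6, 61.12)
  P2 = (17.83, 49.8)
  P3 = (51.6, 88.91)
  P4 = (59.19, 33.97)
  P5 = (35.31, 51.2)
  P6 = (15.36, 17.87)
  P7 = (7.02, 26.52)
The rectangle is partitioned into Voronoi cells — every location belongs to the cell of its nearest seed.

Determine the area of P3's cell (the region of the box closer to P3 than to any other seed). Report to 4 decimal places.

1. box [0,63]×[0,95]: [(0, 0) (63, 0) (63, 95) (0, 95)]
2. ⊥bis P3·P0 via (45.83,55.245): [(0, 63.1) (63, 52.3022) (63, 95) (0, 95)]  |A|=2349.8316
3. ⊥bis P3·P1 via (44.1,75.015): [(63, 64.8135) (63, 95) (7.0745, 95)]  |A|=844.0985
4. ⊥bis P3·P2 via (34.715,69.355): [(63, 64.8135) (63, 95) (7.0745, 95)]  |A|=844.0985
5. ⊥bis P3·P4 via (55.395,61.44): [(63, 64.8135) (63, 95) (7.0745, 95)]  |A|=844.0985
6. ⊥bis P3·P5 via (43.455,70.055): [(63, 64.8135) (63, 95) (7.0745, 95)]  |A|=844.0985
7. ⊥bis P3·P6 via (33.48,53.39): [(63, 64.8135) (63, 95) (7.0745, 95)]  |A|=844.0985
8. ⊥bis P3·P7 via (29.31,57.715): [(63, 64.8135) (63, 95) (7.0745, 95)]  |A|=844.0985
9. canonical 3-gon: [(63, 64.8135) (63, 95) (7.0745, 95)]
10. shoelace: 844.0985

Area of P3's cell: 844.0985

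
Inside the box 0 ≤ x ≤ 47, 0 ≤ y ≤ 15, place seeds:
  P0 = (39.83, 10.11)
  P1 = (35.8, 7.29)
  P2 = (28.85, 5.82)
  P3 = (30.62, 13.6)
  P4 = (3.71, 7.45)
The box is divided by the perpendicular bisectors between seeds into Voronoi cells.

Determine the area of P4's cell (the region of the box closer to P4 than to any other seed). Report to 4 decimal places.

Area of P4's cell: 244.2530

1. box [0,47]×[0,15]: [(0, 0) (47, 0) (47, 15) (0, 15)]
2. ⊥bis P4·P0 via (21.77,8.78): [(0, 0) (22.4166, 0) (21.3119, 15) (0, 15)]  |A|=327.964
3. ⊥bis P4·P1 via (19.755,7.37): [(0, 0) (19.7183, 0) (19.793, 15) (0, 15)]  |A|=296.3347
4. ⊥bis P4·P2 via (16.28,6.635): [(0, 0) (15.8498, 0) (16.8224, 15) (0, 15)]  |A|=245.0413
5. ⊥bis P4·P3 via (17.165,10.525): [(0, 0) (15.8498, 0) (16.6721, 12.6819) (16.1423, 15) (0, 15)]  |A|=244.253
6. canonical 5-gon: [(0, 0) (15.8498, 0) (16.6721, 12.6819) (16.1423, 15) (0, 15)]
7. shoelace: 244.253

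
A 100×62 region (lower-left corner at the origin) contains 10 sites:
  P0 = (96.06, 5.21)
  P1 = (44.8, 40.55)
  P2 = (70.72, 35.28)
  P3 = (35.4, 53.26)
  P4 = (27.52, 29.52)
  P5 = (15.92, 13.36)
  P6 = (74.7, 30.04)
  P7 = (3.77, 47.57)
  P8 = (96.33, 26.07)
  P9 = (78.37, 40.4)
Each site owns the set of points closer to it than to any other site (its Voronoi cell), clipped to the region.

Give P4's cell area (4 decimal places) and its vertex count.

1. box [0,100]×[0,62]: [(0, 0) (100, 0) (100, 62) (0, 62)]
2. ⊥bis P4·P0 via (61.79,17.365): [(0, 0) (55.6309, 0) (77.6213, 62) (0, 62)]  |A|=4130.8187
3. ⊥bis P4·P1 via (36.16,35.035): [(0, 0) (55.6309, 0) (56.664, 2.9127) (18.948, 62) (0, 62)]  |A|=2397.3939
4. ⊥bis P4·P2 via (49.12,32.4): [(0, 0) (53.44, 0) (52.0978, 10.0662) (18.948, 62) (0, 62)]  |A|=2376.0218
5. ⊥bis P4·P3 via (31.46,41.39): [(0, 51.8325) (0, 0) (53.44, 0) (52.0978, 10.0662) (32.2765, 41.119)]  |A|=2014.1093
6. ⊥bis P4·P5 via (21.72,21.44): [(0, 51.8325) (0, 37.0311) (51.5881, 0) (53.44, 0) (52.0978, 10.0662) (32.2765, 41.119)]  |A|=1058.9268
7. ⊥bis P4·P6 via (51.11,29.78): [(0, 51.8325) (0, 37.0311) (51.437, 0.1085) (51.3137, 11.2946) (32.2765, 41.119)]  |A|=1044.5082
8. ⊥bis P4·P7 via (15.645,38.545): [(20.5575, 45.0088) (9.3782, 30.2992) (51.437, 0.1085) (51.3137, 11.2946) (32.2765, 41.119)]  |A|=785.7642
9. ⊥bis P4·P8 via (61.925,27.795): [(20.5575, 45.0088) (9.3782, 30.2992) (51.437, 0.1085) (51.3137, 11.2946) (32.2765, 41.119)]  |A|=785.7642
10. ⊥bis P4·P9 via (52.945,34.96): [(20.5575, 45.0088) (9.3782, 30.2992) (51.437, 0.1085) (51.3137, 11.2946) (32.2765, 41.119)]  |A|=785.7642
11. canonical 5-gon: [(20.5575, 45.0088) (9.3782, 30.2992) (51.437, 0.1085) (51.3137, 11.2946) (32.2765, 41.119)]
12. shoelace: 785.7642

Area of P4's cell: 785.7642 (5 vertices)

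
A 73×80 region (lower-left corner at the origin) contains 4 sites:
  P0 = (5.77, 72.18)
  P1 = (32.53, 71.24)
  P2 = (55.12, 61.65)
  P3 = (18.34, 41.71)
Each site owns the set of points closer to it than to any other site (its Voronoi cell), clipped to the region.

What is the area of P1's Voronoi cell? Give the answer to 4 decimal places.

Area of P1's cell: 630.2581

1. box [0,73]×[0,80]: [(0, 0) (73, 0) (73, 80) (0, 80)]
2. ⊥bis P1·P0 via (19.15,71.71): [(16.631, 0) (73, 0) (73, 80) (19.4412, 80)]  |A|=4397.1103
3. ⊥bis P1·P2 via (43.825,66.445): [(16.7225, 2.6029) (49.5794, 80) (19.4412, 80)]  |A|=1166.3061
4. ⊥bis P1·P3 via (25.435,56.475): [(18.728, 59.6979) (37.1938, 50.8246) (49.5794, 80) (19.4412, 80)]  |A|=630.2581
5. canonical 4-gon: [(18.728, 59.6979) (37.1938, 50.8246) (49.5794, 80) (19.4412, 80)]
6. shoelace: 630.2581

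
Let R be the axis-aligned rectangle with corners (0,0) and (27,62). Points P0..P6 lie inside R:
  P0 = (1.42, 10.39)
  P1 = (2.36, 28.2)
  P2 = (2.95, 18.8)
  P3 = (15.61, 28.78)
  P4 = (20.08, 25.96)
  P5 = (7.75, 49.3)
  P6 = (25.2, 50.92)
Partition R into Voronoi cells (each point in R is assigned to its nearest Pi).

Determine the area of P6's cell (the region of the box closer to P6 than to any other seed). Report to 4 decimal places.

Area of P6's cell: 241.5551

1. box [0,27]×[0,62]: [(0, 0) (27, 0) (27, 62) (0, 62)]
2. ⊥bis P6·P0 via (13.31,30.655): [(0, 38.4643) (27, 22.6227) (27, 62) (0, 62)]  |A|=849.3249
3. ⊥bis P6·P1 via (13.78,39.56): [(0, 53.4128) (27, 26.2702) (27, 62) (0, 62)]  |A|=598.2801
4. ⊥bis P6·P2 via (14.075,34.86): [(0, 53.4128) (27, 26.2702) (27, 62) (0, 62)]  |A|=598.2801
5. ⊥bis P6·P3 via (20.405,39.85): [(0, 53.4128) (8.2574, 45.1118) (27, 36.9934) (27, 62) (0, 62)]  |A|=497.7899
6. ⊥bis P6·P4 via (22.64,38.44): [(0, 53.4128) (8.2574, 45.1118) (24.578, 38.0425) (27, 37.5456) (27, 62) (0, 62)]  |A|=497.1211
7. ⊥bis P6·P5 via (16.475,50.11): [(17.3028, 41.1937) (24.578, 38.0425) (27, 37.5456) (27, 62) (15.3712, 62)]  |A|=241.5551
8. canonical 5-gon: [(17.3028, 41.1937) (24.578, 38.0425) (27, 37.5456) (27, 62) (15.3712, 62)]
9. shoelace: 241.5551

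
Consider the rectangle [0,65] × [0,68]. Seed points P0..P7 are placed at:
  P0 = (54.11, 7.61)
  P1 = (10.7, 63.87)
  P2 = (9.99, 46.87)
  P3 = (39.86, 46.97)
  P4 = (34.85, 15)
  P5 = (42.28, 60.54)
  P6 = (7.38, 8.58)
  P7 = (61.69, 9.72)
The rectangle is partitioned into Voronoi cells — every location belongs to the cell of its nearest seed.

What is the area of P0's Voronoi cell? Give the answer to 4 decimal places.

1. box [0,65]×[0,68]: [(0, 0) (65, 0) (65, 68) (0, 68)]
2. ⊥bis P0·P1 via (32.405,35.74): [(0, 10.7364) (0, 0) (65, 0) (65, 60.8902)]  |A|=2327.8646
3. ⊥bis P0·P2 via (32.05,27.24): [(55.4067, 53.488) (7.8106, 0) (65, 0) (65, 60.8902)]  |A|=1821.543
4. ⊥bis P0·P3 via (46.985,27.29): [(25.0173, 19.3368) (7.8106, 0) (65, 0) (65, 33.8122)]  |A|=1228.8799
5. ⊥bis P0·P4 via (44.48,11.305): [(51.1987, 28.8156) (40.1423, 0) (65, 0) (65, 33.8122)]  |A|=591.4695
6. ⊥bis P0·P5 via (48.195,34.075): [(51.1987, 28.8156) (40.1423, 0) (65, 0) (65, 33.8122)]  |A|=591.4695
7. ⊥bis P0·P6 via (30.745,8.095): [(51.1987, 28.8156) (40.1423, 0) (65, 0) (65, 33.8122)]  |A|=591.4695
8. ⊥bis P0·P7 via (57.9,8.665): [(52.1908, 29.1747) (51.1987, 28.8156) (40.1423, 0) (60.312, 0)]  |A|=306.5311
9. canonical 4-gon: [(52.1908, 29.1747) (51.1987, 28.8156) (40.1423, 0) (60.312, 0)]
10. shoelace: 306.5311

Area of P0's cell: 306.5311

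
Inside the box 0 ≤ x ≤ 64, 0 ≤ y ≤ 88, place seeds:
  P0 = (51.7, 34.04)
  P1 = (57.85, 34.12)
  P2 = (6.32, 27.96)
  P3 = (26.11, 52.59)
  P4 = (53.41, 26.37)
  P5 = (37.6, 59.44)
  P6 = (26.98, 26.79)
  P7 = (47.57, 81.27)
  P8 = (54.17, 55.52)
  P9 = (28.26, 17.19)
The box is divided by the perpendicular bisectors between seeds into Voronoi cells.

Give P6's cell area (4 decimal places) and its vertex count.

1. box [0,64]×[0,88]: [(0, 0) (64, 0) (64, 88) (0, 88)]
2. ⊥bis P6·P0 via (39.34,30.415): [(0, 0) (48.2603, 0) (22.4512, 88) (0, 88)]  |A|=3111.3039
3. ⊥bis P6·P1 via (42.415,30.455): [(0, 0) (48.2603, 0) (22.4512, 88) (0, 88)]  |A|=3111.3039
4. ⊥bis P6·P2 via (16.65,27.375): [(15.0997, 0) (48.2603, 0) (22.4512, 88) (20.0833, 88)]  |A|=1563.2525
5. ⊥bis P6·P3 via (26.545,39.69): [(17.3298, 39.3793) (15.0997, 0) (48.2603, 0) (36.5211, 40.0264)]  |A|=1040.7966
6. ⊥bis P6·P4 via (40.195,26.58): [(17.3298, 39.3793) (15.0997, 0) (39.7726, 0) (40.2089, 27.4525) (36.5211, 40.0264)]  |A|=924.2932
7. ⊥bis P6·P5 via (32.29,43.115): [(17.3298, 39.3793) (15.0997, 0) (39.7726, 0) (40.2089, 27.4525) (36.5211, 40.0264)]  |A|=924.2932
8. ⊥bis P6·P7 via (37.275,54.03): [(17.3298, 39.3793) (15.0997, 0) (39.7726, 0) (40.2089, 27.4525) (36.5211, 40.0264)]  |A|=924.2932
9. ⊥bis P6·P8 via (40.575,41.155): [(17.3298, 39.3793) (15.0997, 0) (39.7726, 0) (40.2089, 27.4525) (36.5211, 40.0264)]  |A|=924.2932
10. ⊥bis P6·P9 via (27.62,21.99): [(17.3298, 39.3793) (16.2593, 20.4752) (40.1486, 23.6605) (40.2089, 27.4525) (36.5211, 40.0264)]  |A|=389.6836
11. canonical 5-gon: [(17.3298, 39.3793) (16.2593, 20.4752) (40.1486, 23.6605) (40.2089, 27.4525) (36.5211, 40.0264)]
12. shoelace: 389.6836

Area of P6's cell: 389.6836 (5 vertices)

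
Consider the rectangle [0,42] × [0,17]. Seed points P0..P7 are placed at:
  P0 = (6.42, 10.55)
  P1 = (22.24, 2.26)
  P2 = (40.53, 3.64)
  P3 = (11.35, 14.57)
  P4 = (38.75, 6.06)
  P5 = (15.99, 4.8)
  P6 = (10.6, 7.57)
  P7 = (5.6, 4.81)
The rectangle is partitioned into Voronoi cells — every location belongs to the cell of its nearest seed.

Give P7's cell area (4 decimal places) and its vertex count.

1. box [0,42]×[0,17]: [(0, 0) (42, 0) (42, 17) (0, 17)]
2. ⊥bis P7·P0 via (6.01,7.68): [(0, 8.5386) (0, 0) (42, 0) (42, 2.5386)]  |A|=232.62
3. ⊥bis P7·P1 via (13.92,3.535): [(14.3721, 6.4854) (0, 8.5386) (0, 0) (13.3783, 0)]  |A|=104.7406
4. ⊥bis P7·P2 via (23.065,4.225): [(14.3721, 6.4854) (0, 8.5386) (0, 0) (13.3783, 0)]  |A|=104.7406
5. ⊥bis P7·P3 via (8.475,9.69): [(14.3342, 6.2381) (13.7679, 6.5717) (0, 8.5386) (0, 0) (13.3783, 0)]  |A|=104.6642
6. ⊥bis P7·P4 via (22.175,5.435): [(14.3342, 6.2381) (13.7679, 6.5717) (0, 8.5386) (0, 0) (13.3783, 0)]  |A|=104.6642
7. ⊥bis P7·P5 via (10.795,4.805): [(10.7971, 6.9961) (0, 8.5386) (0, 0) (10.7904, 0)]  |A|=83.8414
8. ⊥bis P7·P6 via (8.1,6.19): [(10.7916, 1.3138) (7.386, 7.4834) (0, 8.5386) (0, 0) (10.7904, 0)]  |A|=74.1487
9. canonical 5-gon: [(10.7916, 1.3138) (7.386, 7.4834) (0, 8.5386) (0, 0) (10.7904, 0)]
10. shoelace: 74.1487

Area of P7's cell: 74.1487 (5 vertices)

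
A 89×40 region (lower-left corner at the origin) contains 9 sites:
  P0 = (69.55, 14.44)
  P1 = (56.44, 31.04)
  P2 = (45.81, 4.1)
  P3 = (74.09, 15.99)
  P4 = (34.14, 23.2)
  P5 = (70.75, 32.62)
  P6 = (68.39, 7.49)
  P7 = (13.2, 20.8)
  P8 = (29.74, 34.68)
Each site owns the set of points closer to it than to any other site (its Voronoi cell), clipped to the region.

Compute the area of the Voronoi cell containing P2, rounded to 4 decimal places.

Area of P2's cell: 417.2890

1. box [0,89]×[0,40]: [(0, 0) (89, 0) (89, 40) (0, 40)]
2. ⊥bis P2·P0 via (57.68,9.27): [(0, 0) (61.7176, 0) (44.2955, 40) (0, 40)]  |A|=2120.2612
3. ⊥bis P2·P1 via (51.125,17.57): [(0, 37.7429) (0, 0) (61.7176, 0) (54.675, 16.1692)]  |A|=1530.7606
4. ⊥bis P2·P3 via (59.95,10.045): [(0, 37.7429) (0, 0) (61.7176, 0) (54.675, 16.1692)]  |A|=1530.7606
5. ⊥bis P2·P4 via (39.975,13.65): [(48.2484, 18.705) (17.6344, 0) (61.7176, 0) (54.675, 16.1692)]  |A|=455.3159
6. ⊥bis P2·P5 via (58.28,18.36): [(48.2484, 18.705) (17.6344, 0) (61.7176, 0) (54.675, 16.1692)]  |A|=455.3159
7. ⊥bis P2·P6 via (57.1,5.795): [(48.2484, 18.705) (17.6344, 0) (57.97, 0) (55.9988, 13.13) (54.675, 16.1692)]  |A|=430.7133
8. ⊥bis P2·P7 via (29.505,12.45): [(48.2484, 18.705) (25.6315, 4.8862) (23.1292, 0) (57.97, 0) (55.9988, 13.13) (54.675, 16.1692)]  |A|=417.289
9. ⊥bis P2·P8 via (37.775,19.39): [(48.2484, 18.705) (25.6315, 4.8862) (23.1292, 0) (57.97, 0) (55.9988, 13.13) (54.675, 16.1692)]  |A|=417.289
10. canonical 6-gon: [(48.2484, 18.705) (25.6315, 4.8862) (23.1292, 0) (57.97, 0) (55.9988, 13.13) (54.675, 16.1692)]
11. shoelace: 417.289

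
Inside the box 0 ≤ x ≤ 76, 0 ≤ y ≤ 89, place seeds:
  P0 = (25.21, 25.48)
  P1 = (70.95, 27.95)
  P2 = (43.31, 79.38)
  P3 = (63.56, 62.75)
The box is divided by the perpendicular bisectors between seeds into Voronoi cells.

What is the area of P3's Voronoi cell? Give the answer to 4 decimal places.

Area of P3's cell: 1134.3449

1. box [0,76]×[0,89]: [(0, 0) (76, 0) (76, 89) (0, 89)]
2. ⊥bis P3·P0 via (44.385,44.115): [(76, 11.5839) (76, 89) (0.764, 89)]  |A|=2912.2386
3. ⊥bis P3·P1 via (67.255,45.35): [(47.3025, 41.113) (76, 47.2071) (76, 89) (0.764, 89)]  |A|=2401.0904
4. ⊥bis P3·P2 via (53.435,71.065): [(37.2945, 51.411) (47.3025, 41.113) (76, 47.2071) (76, 89) (68.1638, 89)]  |A|=1134.3449
5. canonical 5-gon: [(37.2945, 51.411) (47.3025, 41.113) (76, 47.2071) (76, 89) (68.1638, 89)]
6. shoelace: 1134.3449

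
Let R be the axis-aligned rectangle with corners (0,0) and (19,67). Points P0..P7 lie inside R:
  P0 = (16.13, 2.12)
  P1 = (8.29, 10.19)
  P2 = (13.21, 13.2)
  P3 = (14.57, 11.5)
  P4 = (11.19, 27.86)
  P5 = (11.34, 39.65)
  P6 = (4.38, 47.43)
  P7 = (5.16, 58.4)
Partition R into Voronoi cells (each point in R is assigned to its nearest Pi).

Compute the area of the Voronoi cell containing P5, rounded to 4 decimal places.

1. box [0,19]×[0,67]: [(0, 0) (19, 0) (19, 67) (0, 67)]
2. ⊥bis P5·P0 via (13.735,20.885): [(0, 19.132) (19, 21.557) (19, 67) (0, 67)]  |A|=886.4548
3. ⊥bis P5·P1 via (9.815,24.92): [(0, 25.9361) (19, 23.9691) (19, 67) (0, 67)]  |A|=798.9004
4. ⊥bis P5·P2 via (12.275,26.425): [(0, 25.9361) (2.1752, 25.7109) (19, 26.9005) (19, 67) (0, 67)]  |A|=774.2404
5. ⊥bis P5·P3 via (12.955,25.575): [(0, 25.9361) (2.1752, 25.7109) (19, 26.9005) (19, 67) (0, 67)]  |A|=774.2404
6. ⊥bis P5·P4 via (11.265,33.755): [(0, 33.8983) (19, 33.6566) (19, 67) (0, 67)]  |A|=631.2283
7. ⊥bis P5·P6 via (7.86,43.54): [(0, 36.5084) (0, 33.8983) (19, 33.6566) (19, 53.5059)]  |A|=213.3641
8. ⊥bis P5·P7 via (8.25,49.025): [(17.3404, 52.0212) (0, 36.5084) (0, 33.8983) (19, 33.6566) (19, 52.5682)]  |A|=212.5861
9. canonical 5-gon: [(17.3404, 52.0212) (0, 36.5084) (0, 33.8983) (19, 33.6566) (19, 52.5682)]
10. shoelace: 212.5861

Area of P5's cell: 212.5861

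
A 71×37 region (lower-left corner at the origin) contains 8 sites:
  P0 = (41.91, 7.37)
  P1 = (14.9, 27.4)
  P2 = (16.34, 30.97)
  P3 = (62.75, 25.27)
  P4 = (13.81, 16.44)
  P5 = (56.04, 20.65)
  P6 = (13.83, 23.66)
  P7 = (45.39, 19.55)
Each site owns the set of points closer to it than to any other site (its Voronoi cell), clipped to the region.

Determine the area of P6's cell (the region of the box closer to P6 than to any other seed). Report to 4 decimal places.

1. box [0,71]×[0,37]: [(0, 0) (71, 0) (71, 37) (0, 37)]
2. ⊥bis P6·P0 via (27.87,15.515): [(0, 0) (18.8693, 0) (40.3341, 37) (0, 37)]  |A|=1095.2623
3. ⊥bis P6·P1 via (14.365,25.53): [(0, 29.6398) (0, 0) (18.8693, 0) (30.9306, 20.7907)]  |A|=654.54
4. ⊥bis P6·P2 via (15.085,27.315): [(0, 29.6398) (0, 0) (18.8693, 0) (30.9306, 20.7907)]  |A|=654.54
5. ⊥bis P6·P3 via (38.29,24.465): [(0, 29.6398) (0, 0) (18.8693, 0) (30.9306, 20.7907)]  |A|=654.54
6. ⊥bis P6·P4 via (13.82,20.05): [(0, 29.6398) (0, 20.0883) (30.4741, 20.0039) (30.9306, 20.7907)]  |A|=159.7241
7. ⊥bis P6·P5 via (34.935,22.155): [(0, 29.6398) (0, 20.0883) (30.4741, 20.0039) (30.9306, 20.7907)]  |A|=159.7241
8. ⊥bis P6·P7 via (29.61,21.605): [(29.5552, 21.1841) (0, 29.6398) (0, 20.0883) (29.4019, 20.0068)]  |A|=158.4618
9. canonical 4-gon: [(29.5552, 21.1841) (0, 29.6398) (0, 20.0883) (29.4019, 20.0068)]
10. shoelace: 158.4618

Area of P6's cell: 158.4618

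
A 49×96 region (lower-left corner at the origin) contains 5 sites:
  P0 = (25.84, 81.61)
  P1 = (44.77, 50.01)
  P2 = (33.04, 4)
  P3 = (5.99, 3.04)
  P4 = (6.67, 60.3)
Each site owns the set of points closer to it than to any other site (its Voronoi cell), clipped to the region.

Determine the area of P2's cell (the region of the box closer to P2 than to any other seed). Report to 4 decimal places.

Area of P2's cell: 845.1053

1. box [0,49]×[0,96]: [(0, 0) (49, 0) (49, 96) (0, 96)]
2. ⊥bis P2·P0 via (29.44,42.805): [(0, 40.0738) (0, 0) (49, 0) (49, 44.6196)]  |A|=2074.9887
3. ⊥bis P2·P1 via (38.905,27.005): [(0, 36.9236) (0, 0) (49, 0) (49, 24.4313)]  |A|=1503.1964
4. ⊥bis P2·P3 via (19.515,3.52): [(18.4969, 32.2079) (19.6399, 0) (49, 0) (49, 24.4313)]  |A|=845.4299
5. ⊥bis P2·P4 via (19.855,32.15): [(19.4564, 31.9633) (18.5211, 31.5252) (19.6399, 0) (49, 0) (49, 24.4313)]  |A|=845.1053
6. canonical 5-gon: [(19.4564, 31.9633) (18.5211, 31.5252) (19.6399, 0) (49, 0) (49, 24.4313)]
7. shoelace: 845.1053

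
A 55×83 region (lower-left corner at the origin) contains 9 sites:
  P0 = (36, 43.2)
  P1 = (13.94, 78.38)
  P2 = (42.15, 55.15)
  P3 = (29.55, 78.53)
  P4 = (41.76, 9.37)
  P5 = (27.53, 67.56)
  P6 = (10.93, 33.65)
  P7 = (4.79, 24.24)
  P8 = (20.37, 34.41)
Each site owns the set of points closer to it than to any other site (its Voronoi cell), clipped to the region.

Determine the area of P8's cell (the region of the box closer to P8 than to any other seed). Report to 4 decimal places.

1. box [0,55]×[0,83]: [(0, 0) (55, 0) (55, 83) (0, 83)]
2. ⊥bis P8·P0 via (28.185,38.805): [(0, 0) (50.0082, 0) (3.3306, 83) (0, 83)]  |A|=2213.559
3. ⊥bis P8·P1 via (17.155,56.395): [(0, 53.8863) (0, 0) (50.0082, 0) (18.2063, 56.5487)]  |A|=1904.4837
4. ⊥bis P8·P2 via (31.26,44.78): [(0, 53.8863) (0, 0) (50.0082, 0) (18.2063, 56.5487)]  |A|=1904.4837
5. ⊥bis P8·P3 via (24.96,56.47): [(0, 53.8863) (0, 0) (50.0082, 0) (18.2063, 56.5487)]  |A|=1904.4837
6. ⊥bis P8·P4 via (31.065,21.89): [(0, 53.8863) (0, 0) (5.4397, 0) (35.5453, 25.7172) (18.2063, 56.5487)]  |A|=1331.3949
7. ⊥bis P8·P5 via (23.95,50.985): [(6.2712, 54.8034) (0, 53.8863) (0, 0) (5.4397, 0) (35.5453, 25.7172) (20.9737, 51.6278)]  |A|=1299.6144
8. ⊥bis P8·P6 via (15.65,34.03): [(14.1139, 53.1095) (17.5564, 10.3505) (35.5453, 25.7172) (20.9737, 51.6278)]  |A|=489.1184
9. ⊥bis P8·P7 via (12.58,29.325): [(14.1139, 53.1095) (16.514, 23.2983) (22.3133, 14.414) (35.5453, 25.7172) (20.9737, 51.6278)]  |A|=456.2049
10. canonical 5-gon: [(14.1139, 53.1095) (16.514, 23.2983) (22.3133, 14.414) (35.5453, 25.7172) (20.9737, 51.6278)]
11. shoelace: 456.2049

Area of P8's cell: 456.2049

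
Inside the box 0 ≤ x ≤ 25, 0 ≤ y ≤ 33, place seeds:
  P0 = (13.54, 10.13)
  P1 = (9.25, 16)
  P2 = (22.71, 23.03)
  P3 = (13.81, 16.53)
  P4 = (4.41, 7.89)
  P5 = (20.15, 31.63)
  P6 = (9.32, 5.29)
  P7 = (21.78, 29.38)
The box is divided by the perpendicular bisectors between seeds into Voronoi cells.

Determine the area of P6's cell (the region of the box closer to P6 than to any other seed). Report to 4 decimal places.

Area of P6's cell: 85.1563

1. box [0,25]×[0,33]: [(0, 0) (25, 0) (25, 33) (0, 33)]
2. ⊥bis P6·P0 via (11.43,7.71): [(0, 17.6758) (0, 0) (20.2727, 0)]  |A|=179.1688
3. ⊥bis P6·P1 via (9.285,10.645): [(8.0729, 10.6371) (0, 10.5843) (0, 0) (20.2727, 0)]  |A|=150.5443
4. ⊥bis P6·P2 via (16.015,14.16): [(8.0729, 10.6371) (0, 10.5843) (0, 0) (20.2727, 0)]  |A|=150.5443
5. ⊥bis P6·P3 via (11.565,10.91): [(8.0729, 10.6371) (0, 10.5843) (0, 0) (20.2727, 0)]  |A|=150.5443
6. ⊥bis P6·P4 via (6.865,6.59): [(8.7127, 10.0792) (3.3754, 0) (20.2727, 0)]  |A|=85.1563
7. ⊥bis P6·P5 via (14.735,18.46): [(8.7127, 10.0792) (3.3754, 0) (20.2727, 0)]  |A|=85.1563
8. ⊥bis P6·P7 via (15.55,17.335): [(8.7127, 10.0792) (3.3754, 0) (20.2727, 0)]  |A|=85.1563
9. canonical 3-gon: [(8.7127, 10.0792) (3.3754, 0) (20.2727, 0)]
10. shoelace: 85.1563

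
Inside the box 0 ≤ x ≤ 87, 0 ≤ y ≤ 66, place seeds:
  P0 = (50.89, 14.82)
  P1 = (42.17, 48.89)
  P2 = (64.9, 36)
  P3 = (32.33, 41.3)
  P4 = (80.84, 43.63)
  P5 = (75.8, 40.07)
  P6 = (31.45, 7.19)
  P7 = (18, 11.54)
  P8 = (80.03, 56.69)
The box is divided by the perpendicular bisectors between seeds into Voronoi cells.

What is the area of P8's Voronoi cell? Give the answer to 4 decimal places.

Area of P8's cell: 412.2758

1. box [0,87]×[0,66]: [(0, 0) (87, 0) (87, 66) (0, 66)]
2. ⊥bis P8·P0 via (65.46,35.755): [(87, 20.7639) (87, 66) (22.0023, 66)]  |A|=1470.1205
3. ⊥bis P8·P1 via (61.1,52.79): [(64.4672, 36.4459) (87, 20.7639) (87, 66) (58.3784, 66)]  |A|=932.5884
4. ⊥bis P8·P2 via (72.465,46.345): [(60.6474, 54.9869) (87, 35.716) (87, 66) (58.3784, 66)]  |A|=556.6379
5. ⊥bis P8·P3 via (56.18,48.995): [(60.6474, 54.9869) (87, 35.716) (87, 66) (58.3784, 66)]  |A|=556.6379
6. ⊥bis P8·P4 via (80.435,50.16): [(60.6474, 54.9869) (68.279, 49.4061) (87, 50.5672) (87, 66) (58.3784, 66)]  |A|=417.6236
7. ⊥bis P8·P5 via (77.915,48.38): [(60.6474, 54.9869) (65.2872, 51.5939) (72.7854, 49.6856) (87, 50.5672) (87, 66) (58.3784, 66)]  |A|=412.2758
8. ⊥bis P8·P6 via (55.74,31.94): [(60.6474, 54.9869) (65.2872, 51.5939) (72.7854, 49.6856) (87, 50.5672) (87, 66) (58.3784, 66)]  |A|=412.2758
9. ⊥bis P8·P7 via (49.015,34.115): [(60.6474, 54.9869) (65.2872, 51.5939) (72.7854, 49.6856) (87, 50.5672) (87, 66) (58.3784, 66)]  |A|=412.2758
10. canonical 6-gon: [(60.6474, 54.9869) (65.2872, 51.5939) (72.7854, 49.6856) (87, 50.5672) (87, 66) (58.3784, 66)]
11. shoelace: 412.2758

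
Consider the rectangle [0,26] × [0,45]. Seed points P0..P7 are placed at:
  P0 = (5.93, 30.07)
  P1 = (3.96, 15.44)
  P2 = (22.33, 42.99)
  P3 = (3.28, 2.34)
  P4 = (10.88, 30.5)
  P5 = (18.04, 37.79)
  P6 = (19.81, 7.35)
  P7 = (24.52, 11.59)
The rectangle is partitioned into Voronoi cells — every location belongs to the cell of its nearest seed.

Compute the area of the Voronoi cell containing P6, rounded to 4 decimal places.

1. box [0,26]×[0,45]: [(0, 0) (26, 0) (26, 45) (0, 45)]
2. ⊥bis P6·P0 via (12.87,18.71): [(0, 10.8475) (0, 0) (26, 0) (26, 26.7313)]  |A|=488.5249
3. ⊥bis P6·P1 via (11.885,11.395): [(16.8641, 21.15) (6.0689, 0) (26, 0) (26, 26.7313)]  |A|=332.8797
4. ⊥bis P6·P2 via (21.07,25.17): [(23.198, 25.0195) (16.8641, 21.15) (6.0689, 0) (26, 0) (26, 24.8214)]  |A|=330.204
5. ⊥bis P6·P3 via (11.545,4.845): [(23.198, 25.0195) (16.8641, 21.15) (10.4261, 8.5367) (13.0134, 0) (26, 0) (26, 24.8214)]  |A|=300.5621
6. ⊥bis P6·P4 via (15.345,18.925): [(15.8224, 19.1091) (10.4261, 8.5367) (13.0134, 0) (26, 0) (26, 23.0351)]  |A|=278.0128
7. ⊥bis P6·P5 via (18.925,22.57): [(25.836, 22.9719) (15.8224, 19.1091) (10.4261, 8.5367) (13.0134, 0) (26, 0) (26, 22.9814)]  |A|=278.0084
8. ⊥bis P6·P7 via (22.165,9.47): [(14.9776, 17.4541) (10.4261, 8.5367) (13.0134, 0) (26, 0) (26, 5.2099)]  |A|=173.0107
9. canonical 5-gon: [(14.9776, 17.4541) (10.4261, 8.5367) (13.0134, 0) (26, 0) (26, 5.2099)]
10. shoelace: 173.0107

Area of P6's cell: 173.0107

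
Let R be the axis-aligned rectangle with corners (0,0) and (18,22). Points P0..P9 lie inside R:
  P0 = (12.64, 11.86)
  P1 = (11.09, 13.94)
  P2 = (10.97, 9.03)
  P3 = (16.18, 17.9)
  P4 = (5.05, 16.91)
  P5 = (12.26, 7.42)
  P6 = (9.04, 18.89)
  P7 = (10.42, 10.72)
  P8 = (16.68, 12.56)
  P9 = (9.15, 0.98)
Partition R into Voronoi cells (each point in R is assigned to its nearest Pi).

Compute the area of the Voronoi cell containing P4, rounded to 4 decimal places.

1. box [0,18]×[0,22]: [(0, 0) (18, 0) (18, 22) (0, 22)]
2. ⊥bis P4·P0 via (8.845,14.385): [(0, 1.0912) (13.9116, 22) (0, 22)]  |A|=145.4376
3. ⊥bis P4·P1 via (8.07,15.425): [(0, 1.0912) (3.9155, 6.9761) (11.3031, 22) (0, 22)]  |A|=125.8422
4. ⊥bis P4·P2 via (8.01,12.97): [(0, 6.9523) (6.1908, 11.6033) (11.3031, 22) (0, 22)]  |A|=105.3358
5. ⊥bis P4·P3 via (10.615,17.405): [(0, 6.9523) (6.1908, 11.6033) (10.3743, 20.1112) (10.2063, 22) (0, 22)]  |A|=104.3
6. ⊥bis P4·P5 via (8.655,12.165): [(0, 6.9523) (6.1908, 11.6033) (10.3743, 20.1112) (10.2063, 22) (0, 22)]  |A|=104.3
7. ⊥bis P4·P6 via (7.045,17.9): [(0, 6.9523) (6.1908, 11.6033) (8.1711, 15.6307) (5.0104, 22) (0, 22)]  |A|=85.2958
8. ⊥bis P4·P7 via (7.735,13.815): [(0, 7.1047) (6.9386, 13.1241) (8.1711, 15.6307) (5.0104, 22) (0, 22)]  |A|=81.7988
9. ⊥bis P4·P8 via (10.865,14.735): [(0, 7.1047) (6.9386, 13.1241) (8.1711, 15.6307) (5.0104, 22) (0, 22)]  |A|=81.7988
10. ⊥bis P4·P9 via (7.1,8.945): [(0, 7.1176) (0.0212, 7.1231) (6.9386, 13.1241) (8.1711, 15.6307) (5.0104, 22) (0, 22)]  |A|=81.7987
11. canonical 6-gon: [(0, 7.1176) (0.0212, 7.1231) (6.9386, 13.1241) (8.1711, 15.6307) (5.0104, 22) (0, 22)]
12. shoelace: 81.7987

Area of P4's cell: 81.7987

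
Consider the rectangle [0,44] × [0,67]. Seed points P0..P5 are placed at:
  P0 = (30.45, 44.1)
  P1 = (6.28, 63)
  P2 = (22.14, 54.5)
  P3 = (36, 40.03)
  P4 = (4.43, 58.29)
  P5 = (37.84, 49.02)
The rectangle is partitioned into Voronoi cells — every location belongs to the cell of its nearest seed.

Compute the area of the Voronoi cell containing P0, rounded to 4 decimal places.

Area of P0's cell: 688.0439

1. box [0,44]×[0,67]: [(0, 0) (44, 0) (44, 67) (0, 67)]
2. ⊥bis P0·P1 via (18.365,53.55): [(0, 30.0642) (0, 0) (44, 0) (44, 67) (28.8824, 67)]  |A|=2414.6028
3. ⊥bis P0·P2 via (26.295,49.3): [(0, 28.2893) (0, 0) (44, 0) (44, 63.447)]  |A|=2018.1977
4. ⊥bis P0·P3 via (33.225,42.065): [(0, 28.2893) (0, 0) (2.3773, 0) (44, 56.7582) (44, 63.447)]  |A|=836.9843
5. ⊥bis P0·P4 via (17.44,51.195): [(8.7699, 35.2968) (0, 19.2155) (0, 0) (2.3773, 0) (44, 56.7582) (44, 63.447)]  |A|=797.1962
6. ⊥bis P0·P5 via (34.145,46.56): [(30.2284, 52.4429) (8.7699, 35.2968) (0, 19.2155) (0, 0) (2.3773, 0) (35.2758, 44.8615)]  |A|=688.0439
7. canonical 6-gon: [(30.2284, 52.4429) (8.7699, 35.2968) (0, 19.2155) (0, 0) (2.3773, 0) (35.2758, 44.8615)]
8. shoelace: 688.0439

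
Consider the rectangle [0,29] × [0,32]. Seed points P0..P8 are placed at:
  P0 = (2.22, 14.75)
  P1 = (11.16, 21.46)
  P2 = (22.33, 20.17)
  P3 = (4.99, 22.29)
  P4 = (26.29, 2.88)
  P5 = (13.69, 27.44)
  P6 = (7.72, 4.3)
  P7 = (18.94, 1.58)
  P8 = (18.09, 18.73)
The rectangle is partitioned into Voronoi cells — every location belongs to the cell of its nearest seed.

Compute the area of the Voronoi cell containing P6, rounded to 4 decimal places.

Area of P6's cell: 141.8154

1. box [0,29]×[0,32]: [(0, 0) (29, 0) (29, 32) (0, 32)]
2. ⊥bis P6·P0 via (4.97,9.525): [(0, 6.9092) (0, 0) (29, 0) (29, 22.1724)]  |A|=421.6829
3. ⊥bis P6·P1 via (9.44,12.88): [(10.8192, 12.6035) (0, 6.9092) (0, 0) (29, 0) (29, 8.9589)]  |A|=301.5669
4. ⊥bis P6·P2 via (15.025,12.235): [(15.684, 11.6283) (10.8192, 12.6035) (0, 6.9092) (0, 0) (28.3152, 0)]  |A|=237.9372
5. ⊥bis P6·P3 via (6.355,13.295): [(15.684, 11.6283) (10.8192, 12.6035) (0, 6.9092) (0, 0) (28.3152, 0)]  |A|=237.9372
6. ⊥bis P6·P4 via (17.005,3.59): [(17.4924, 9.9635) (15.684, 11.6283) (10.8192, 12.6035) (0, 6.9092) (0, 0) (16.7305, 0)]  |A|=180.225
7. ⊥bis P6·P5 via (10.705,15.87): [(17.4924, 9.9635) (15.684, 11.6283) (10.8192, 12.6035) (0, 6.9092) (0, 0) (16.7305, 0)]  |A|=180.225
8. ⊥bis P6·P7 via (13.33,2.94): [(15.4477, 11.6757) (10.8192, 12.6035) (0, 6.9092) (0, 0) (12.6173, 0)]  |A|=145.2208
9. ⊥bis P6·P8 via (12.905,11.515): [(15.0373, 9.9826) (11.6113, 12.4447) (10.8192, 12.6035) (0, 6.9092) (0, 0) (12.6173, 0)]  |A|=141.8154
10. canonical 6-gon: [(15.0373, 9.9826) (11.6113, 12.4447) (10.8192, 12.6035) (0, 6.9092) (0, 0) (12.6173, 0)]
11. shoelace: 141.8154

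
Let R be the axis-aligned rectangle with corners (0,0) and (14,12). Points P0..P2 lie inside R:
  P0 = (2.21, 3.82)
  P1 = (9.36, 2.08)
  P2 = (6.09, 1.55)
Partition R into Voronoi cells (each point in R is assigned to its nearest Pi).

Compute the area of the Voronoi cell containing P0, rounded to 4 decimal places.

Area of P0's cell: 69.2691

1. box [0,14]×[0,12]: [(0, 0) (14, 0) (14, 12) (0, 12)]
2. ⊥bis P0·P1 via (5.785,2.95): [(0, 0) (5.0671, 0) (7.9874, 12) (0, 12)]  |A|=78.3269
3. ⊥bis P0·P2 via (4.15,2.685): [(0, 0) (2.5791, 0) (6.839, 7.2812) (7.9874, 12) (0, 12)]  |A|=69.2691
4. canonical 5-gon: [(0, 0) (2.5791, 0) (6.839, 7.2812) (7.9874, 12) (0, 12)]
5. shoelace: 69.2691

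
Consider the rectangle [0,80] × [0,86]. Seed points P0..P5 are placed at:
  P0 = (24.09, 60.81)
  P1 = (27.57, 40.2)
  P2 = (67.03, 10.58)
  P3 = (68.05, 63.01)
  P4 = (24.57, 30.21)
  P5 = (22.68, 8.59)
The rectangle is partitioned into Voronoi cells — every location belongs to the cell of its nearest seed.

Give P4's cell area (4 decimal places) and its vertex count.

Area of P4's cell: 778.6777 (4 vertices)

1. box [0,80]×[0,86]: [(0, 0) (80, 0) (80, 86) (0, 86)]
2. ⊥bis P4·P0 via (24.33,45.51): [(0, 45.1284) (0, 0) (80, 0) (80, 46.3833)]  |A|=3660.4643
3. ⊥bis P4·P1 via (26.07,35.205): [(0, 43.0338) (0, 0) (80, 0) (80, 19.0098)]  |A|=2481.7453
4. ⊥bis P4·P2 via (45.8,20.395): [(49.407, 28.1969) (0, 43.0338) (0, 0) (36.371, 0)]  |A|=1575.8606
5. ⊥bis P4·P3 via (46.31,46.61): [(49.407, 28.1969) (0, 43.0338) (0, 0) (36.371, 0)]  |A|=1575.8606
6. ⊥bis P4·P5 via (23.625,19.4): [(44.4965, 17.5754) (49.407, 28.1969) (0, 43.0338) (0, 21.4653)]  |A|=778.6777
7. canonical 4-gon: [(44.4965, 17.5754) (49.407, 28.1969) (0, 43.0338) (0, 21.4653)]
8. shoelace: 778.6777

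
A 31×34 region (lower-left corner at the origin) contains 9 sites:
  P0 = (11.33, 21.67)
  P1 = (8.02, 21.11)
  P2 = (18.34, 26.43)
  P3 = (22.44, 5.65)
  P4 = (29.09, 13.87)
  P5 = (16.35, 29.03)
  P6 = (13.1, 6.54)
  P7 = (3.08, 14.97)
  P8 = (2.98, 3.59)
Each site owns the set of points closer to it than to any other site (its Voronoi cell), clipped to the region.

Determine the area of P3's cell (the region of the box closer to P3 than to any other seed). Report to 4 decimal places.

1. box [0,31]×[0,34]: [(0, 0) (31, 0) (31, 34) (0, 34)]
2. ⊥bis P3·P0 via (16.885,13.66): [(0, 1.9501) (0, 0) (31, 0) (31, 23.4489)]  |A|=393.6842
3. ⊥bis P3·P1 via (15.23,13.38): [(11.6026, 9.9966) (0.885, 0) (31, 0) (31, 23.4489)]  |A|=377.9475
4. ⊥bis P3·P2 via (20.39,16.04): [(20.2877, 16.0198) (11.6026, 9.9966) (0.885, 0) (31, 0) (31, 18.1334)]  |A|=349.4772
5. ⊥bis P3·P4 via (25.765,9.76): [(19.0706, 15.1758) (11.6026, 9.9966) (0.885, 0) (31, 0) (31, 5.5249)]  |A|=271.0366
6. ⊥bis P3·P5 via (19.395,17.34): [(19.0706, 15.1758) (11.6026, 9.9966) (0.885, 0) (31, 0) (31, 5.5249)]  |A|=271.0366
7. ⊥bis P3·P6 via (17.77,6.095): [(19.0706, 15.1758) (18.6045, 14.8525) (17.1892, 0) (31, 0) (31, 5.5249)]  |A|=140.9816
8. ⊥bis P3·P7 via (12.76,10.31): [(19.0706, 15.1758) (18.6045, 14.8525) (17.1892, 0) (31, 0) (31, 5.5249)]  |A|=140.9816
9. ⊥bis P3·P8 via (12.71,4.62): [(19.0706, 15.1758) (18.6045, 14.8525) (17.1892, 0) (31, 0) (31, 5.5249)]  |A|=140.9816
10. canonical 5-gon: [(19.0706, 15.1758) (18.6045, 14.8525) (17.1892, 0) (31, 0) (31, 5.5249)]
11. shoelace: 140.9816

Area of P3's cell: 140.9816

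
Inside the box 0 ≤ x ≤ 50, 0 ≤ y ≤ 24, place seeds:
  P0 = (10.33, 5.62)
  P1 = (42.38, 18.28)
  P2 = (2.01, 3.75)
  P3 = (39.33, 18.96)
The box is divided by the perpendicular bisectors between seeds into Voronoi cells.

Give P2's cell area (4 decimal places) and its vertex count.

1. box [0,50]×[0,24]: [(0, 0) (50, 0) (50, 24) (0, 24)]
2. ⊥bis P2·P0 via (6.17,4.685): [(0, 0) (7.223, 0) (1.8288, 24) (0, 24)]  |A|=108.6212
3. ⊥bis P2·P1 via (22.195,11.015): [(0, 0) (7.223, 0) (1.8288, 24) (0, 24)]  |A|=108.6212
4. ⊥bis P2·P3 via (20.67,11.355): [(0, 0) (7.223, 0) (1.8288, 24) (0, 24)]  |A|=108.6212
5. canonical 4-gon: [(0, 0) (7.223, 0) (1.8288, 24) (0, 24)]
6. shoelace: 108.6212

Area of P2's cell: 108.6212 (4 vertices)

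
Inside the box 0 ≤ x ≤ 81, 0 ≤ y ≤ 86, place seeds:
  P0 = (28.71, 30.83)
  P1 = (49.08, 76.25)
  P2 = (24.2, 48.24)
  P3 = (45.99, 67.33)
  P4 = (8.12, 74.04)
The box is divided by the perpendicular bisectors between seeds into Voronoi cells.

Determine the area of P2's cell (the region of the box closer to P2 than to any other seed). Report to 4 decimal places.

Area of P2's cell: 896.0027

1. box [0,81]×[0,86]: [(0, 0) (81, 0) (81, 86) (0, 86)]
2. ⊥bis P2·P0 via (26.455,39.535): [(0, 32.6819) (81, 53.6647) (81, 86) (0, 86)]  |A|=3468.962
3. ⊥bis P2·P1 via (36.64,62.245): [(0, 32.6819) (54.1346, 46.7053) (9.8965, 86) (0, 86)]  |A|=1637.6179
4. ⊥bis P2·P3 via (35.095,57.785): [(0, 32.6819) (46.5281, 44.7349) (12.0587, 84.0794) (9.8965, 86) (0, 86)]  |A|=1454.0197
5. ⊥bis P2·P4 via (16.16,61.14): [(0, 51.0682) (0, 32.6819) (46.5281, 44.7349) (26.5063, 67.5884)]  |A|=896.0027
6. canonical 4-gon: [(0, 51.0682) (0, 32.6819) (46.5281, 44.7349) (26.5063, 67.5884)]
7. shoelace: 896.0027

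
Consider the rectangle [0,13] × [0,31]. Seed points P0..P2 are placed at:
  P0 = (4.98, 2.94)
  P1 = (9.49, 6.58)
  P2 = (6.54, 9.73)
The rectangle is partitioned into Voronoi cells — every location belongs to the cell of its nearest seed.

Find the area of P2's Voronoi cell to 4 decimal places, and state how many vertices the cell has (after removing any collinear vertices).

Area of P2's cell: 294.3653 (5 vertices)

1. box [0,13]×[0,31]: [(0, 0) (13, 0) (13, 31) (0, 31)]
2. ⊥bis P2·P0 via (5.76,6.335): [(0, 7.6584) (13, 4.6716) (13, 31) (0, 31)]  |A|=322.8552
3. ⊥bis P2·P1 via (8.015,8.155): [(0, 7.6584) (6.0102, 6.2775) (13, 12.8235) (13, 31) (0, 31)]  |A|=294.3653
4. canonical 5-gon: [(0, 7.6584) (6.0102, 6.2775) (13, 12.8235) (13, 31) (0, 31)]
5. shoelace: 294.3653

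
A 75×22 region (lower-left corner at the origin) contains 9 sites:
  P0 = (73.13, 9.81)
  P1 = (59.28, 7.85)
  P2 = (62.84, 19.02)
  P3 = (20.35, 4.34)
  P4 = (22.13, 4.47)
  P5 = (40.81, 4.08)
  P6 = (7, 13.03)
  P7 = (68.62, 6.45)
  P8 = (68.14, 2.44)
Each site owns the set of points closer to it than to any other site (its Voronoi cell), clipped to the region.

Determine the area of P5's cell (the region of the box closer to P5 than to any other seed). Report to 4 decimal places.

1. box [0,75]×[0,22]: [(0, 0) (75, 0) (75, 22) (0, 22)]
2. ⊥bis P5·P0 via (56.97,6.945): [(0, 0) (58.2013, 0) (54.3009, 22) (0, 22)]  |A|=1237.524
3. ⊥bis P5·P1 via (50.045,5.965): [(0, 0) (51.2625, 0) (46.772, 22) (0, 22)]  |A|=1078.3802
4. ⊥bis P5·P2 via (51.825,11.55): [(0, 0) (51.2625, 0) (47.6477, 17.7096) (44.7382, 22) (0, 22)]  |A|=1074.0172
5. ⊥bis P5·P3 via (30.58,4.21): [(30.5265, 0) (51.2625, 0) (47.6477, 17.7096) (44.7382, 22) (30.8061, 22)]  |A|=399.3589
6. ⊥bis P5·P4 via (31.47,4.275): [(31.3807, 0) (51.2625, 0) (47.6477, 17.7096) (44.7382, 22) (31.8401, 22)]  |A|=378.5883
7. ⊥bis P5·P6 via (23.905,8.555): [(31.3807, 0) (51.2625, 0) (47.6477, 17.7096) (44.7382, 22) (31.8401, 22)]  |A|=378.5883
8. ⊥bis P5·P7 via (54.715,5.265): [(31.3807, 0) (51.2625, 0) (47.6477, 17.7096) (44.7382, 22) (31.8401, 22)]  |A|=378.5883
9. ⊥bis P5·P8 via (54.475,3.26): [(31.3807, 0) (51.2625, 0) (47.6477, 17.7096) (44.7382, 22) (31.8401, 22)]  |A|=378.5883
10. canonical 5-gon: [(31.3807, 0) (51.2625, 0) (47.6477, 17.7096) (44.7382, 22) (31.8401, 22)]
11. shoelace: 378.5883

Area of P5's cell: 378.5883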